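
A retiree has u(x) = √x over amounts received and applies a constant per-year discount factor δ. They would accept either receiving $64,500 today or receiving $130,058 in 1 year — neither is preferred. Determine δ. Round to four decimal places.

δ ≈ 0.7042

The payoff in 1 year is discounted by δ, so u(64500) = δ·u(130058) and δ = u(64500)/u(130058).
With u(x) = √x: δ = √64500/√130058 = √(64500/130058) = 0.70422.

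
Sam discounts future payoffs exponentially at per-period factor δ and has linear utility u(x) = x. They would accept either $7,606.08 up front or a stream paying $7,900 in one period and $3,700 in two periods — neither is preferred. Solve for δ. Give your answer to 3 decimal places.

Equating present values: 7606.08 = 7900δ + 3700δ².
Rearranged: 3700δ² + 7900δ − 7606.08 = 0.
By the quadratic formula (taking the positive root), δ = (−7900 + √174979984.00) / 7400 ≈ 0.720.

δ ≈ 0.720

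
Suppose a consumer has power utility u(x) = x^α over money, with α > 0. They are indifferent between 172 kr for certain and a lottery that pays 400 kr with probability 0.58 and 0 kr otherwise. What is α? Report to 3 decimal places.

Since u(0) = 0, the lottery's EU is 0.58·400^α.
Indifference: 172^α = 0.58·400^α, so (172/400)^α = 0.58.
Take logs: α = ln 0.58 / ln(172/400) ≈ 0.64543.

α ≈ 0.645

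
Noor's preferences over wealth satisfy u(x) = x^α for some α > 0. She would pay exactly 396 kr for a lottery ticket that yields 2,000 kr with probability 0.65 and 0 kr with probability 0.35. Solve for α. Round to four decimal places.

Since u(0) = 0, the lottery's EU is 0.65·2000^α.
Setting u(396) equal to that: 396^α = 0.65·2000^α ⇒ (396/2000)^α = 0.65.
α = ln(0.65) / ln(396/2000) = -0.4307829/-1.6194882 ≈ 0.2660.

α ≈ 0.2660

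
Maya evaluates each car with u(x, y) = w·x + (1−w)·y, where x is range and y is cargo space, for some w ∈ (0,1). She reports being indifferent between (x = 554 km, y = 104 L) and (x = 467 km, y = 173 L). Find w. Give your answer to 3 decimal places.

Indifference: w·554 + (1−w)·104 = w·467 + (1−w)·173.
Rearranging, 87·w − 69·(1−w) = 0.
Hence w = 69/(87+69) = 69/156 = 0.442.

w = 0.442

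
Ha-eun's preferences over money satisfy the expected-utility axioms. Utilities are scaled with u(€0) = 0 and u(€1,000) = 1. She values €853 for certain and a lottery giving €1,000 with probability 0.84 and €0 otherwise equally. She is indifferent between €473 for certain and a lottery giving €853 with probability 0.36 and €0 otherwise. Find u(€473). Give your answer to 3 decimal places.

0.302

From the first indifference, u(€853) = 0.84·u(€1,000) + 0.16·u(€0) = 0.84·1 + 0.16·0 = 0.84.
Chaining: u(€473) = 0.36·0.84 + 0.64·0.00 = 0.3024.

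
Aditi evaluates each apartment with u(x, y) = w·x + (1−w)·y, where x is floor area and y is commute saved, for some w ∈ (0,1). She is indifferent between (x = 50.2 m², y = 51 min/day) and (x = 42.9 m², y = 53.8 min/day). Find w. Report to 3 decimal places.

w = 0.277

Equating utilities: w·50.2 + (1−w)·51 = w·42.9 + (1−w)·53.8.
w·(50.2−42.9) = (1−w)·(53.8−51), i.e. w·7.3 = (1−w)·2.8.
Hence w = 2.8/(7.3+2.8) = 2.8/10.1 = 0.277.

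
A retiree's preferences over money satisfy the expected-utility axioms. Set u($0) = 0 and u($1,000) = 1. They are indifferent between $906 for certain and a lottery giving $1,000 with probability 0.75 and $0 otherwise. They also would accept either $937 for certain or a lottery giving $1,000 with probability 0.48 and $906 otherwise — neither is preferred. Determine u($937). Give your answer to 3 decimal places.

0.870

First, u($906) = 0.75·u($1,000) + 0.25·u($0) = 0.75.
Then u($937) = 0.48·u($1,000) + 0.52·u($906) = 0.48·1.00 + 0.52·0.75 = 0.8700.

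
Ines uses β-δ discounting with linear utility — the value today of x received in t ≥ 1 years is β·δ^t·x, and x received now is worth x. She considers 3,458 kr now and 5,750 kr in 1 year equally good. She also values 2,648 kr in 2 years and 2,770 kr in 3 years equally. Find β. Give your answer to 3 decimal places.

The second indifference involves only future payoffs, so β cancels: β·δ^2·2648 = β·δ^3·2770, giving δ = 2648/2770 = 0.95596.
Substituting δ into 3458 = β·δ·5750: β = 3458/(5496.751) ≈ 0.629.

β ≈ 0.629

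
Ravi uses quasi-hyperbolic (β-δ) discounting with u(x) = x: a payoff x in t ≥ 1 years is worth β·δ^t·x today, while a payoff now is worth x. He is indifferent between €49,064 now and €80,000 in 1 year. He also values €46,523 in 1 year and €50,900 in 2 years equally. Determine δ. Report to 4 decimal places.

δ ≈ 0.9140

Both payoffs in the second observation are in the future, so β drops out: δ^1·46523 = δ^2·50900 ⇒ δ = 46523/50900 = 0.91401.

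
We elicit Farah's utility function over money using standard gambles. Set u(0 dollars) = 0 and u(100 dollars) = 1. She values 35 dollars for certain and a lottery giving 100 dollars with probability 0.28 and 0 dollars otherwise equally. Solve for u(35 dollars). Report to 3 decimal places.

0.280

The indifference gives u(35 dollars) = 0.28·u(100 dollars) + 0.72·u(0 dollars) = 0.28·1 + 0.72·0 = 0.28.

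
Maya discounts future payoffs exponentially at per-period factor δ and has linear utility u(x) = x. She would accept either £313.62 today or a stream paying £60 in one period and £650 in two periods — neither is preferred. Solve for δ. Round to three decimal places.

Equating present values: 313.62 = 60δ + 650δ².
That is, 650δ² + 60δ − 313.62 = 0, a quadratic in δ.
The positive root is δ = [−60 + √(60² + 4·650·313.62)] / (2·650) = (−60 + 904.993)/1300 ≈ 0.650.

δ ≈ 0.650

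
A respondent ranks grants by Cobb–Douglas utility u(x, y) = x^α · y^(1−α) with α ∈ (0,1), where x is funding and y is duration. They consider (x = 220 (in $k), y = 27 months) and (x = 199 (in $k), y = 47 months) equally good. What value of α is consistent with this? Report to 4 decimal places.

α ≈ 0.8467

Set the two utilities equal: 220^α·27^(1−α) = 199^α·47^(1−α).
(220/199)^α = (47/27)^(1−α); take logs: α·ln(220/199) = (1−α)·ln(47/27), i.e. α·0.1003227 = (1−α)·0.5543107.
So α/(1−α) = (0.5543107)/(0.1003227) = 5.5252769, and α = 5.5252769/6.5252769 ≈ 0.8467.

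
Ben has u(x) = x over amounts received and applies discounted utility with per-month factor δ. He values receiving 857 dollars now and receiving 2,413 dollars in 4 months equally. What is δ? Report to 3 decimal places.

Equating discounted utilities: u(857) = δ^4·u(2413) ⇒ δ^4 = u(857)/u(2413).
With u(x) = x: δ^4 = 857/2413 = 0.35516.
Hence δ = (0.35516)^(1/4) = 0.77198.

δ ≈ 0.772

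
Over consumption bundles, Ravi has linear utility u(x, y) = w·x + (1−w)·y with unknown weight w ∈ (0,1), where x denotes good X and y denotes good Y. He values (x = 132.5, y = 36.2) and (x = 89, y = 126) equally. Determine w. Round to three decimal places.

Equating utilities: w·132.5 + (1−w)·36.2 = w·89 + (1−w)·126.
w·(132.5−89) = (1−w)·(126−36.2), i.e. w·43.5 = (1−w)·89.8.
So w/(1−w) = 89.8/43.5 = 2.0644, giving w = 89.8/(43.5+89.8) = 0.674.

w = 0.674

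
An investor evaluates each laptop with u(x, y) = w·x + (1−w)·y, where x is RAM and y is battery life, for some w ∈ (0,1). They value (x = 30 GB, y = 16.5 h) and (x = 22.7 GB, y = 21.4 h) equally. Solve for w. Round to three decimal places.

w = 0.402

Equating utilities: w·30 + (1−w)·16.5 = w·22.7 + (1−w)·21.4.
Collecting terms: w·7.3 = (1−w)·4.9.
The marginal rate of substitution is 4.9/7.3, so w = 4.9/(7.3+4.9) = 0.402.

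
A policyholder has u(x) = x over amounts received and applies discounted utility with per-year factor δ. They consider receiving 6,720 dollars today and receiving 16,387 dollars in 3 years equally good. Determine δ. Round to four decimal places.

δ ≈ 0.7429

Equating discounted utilities: u(6720) = δ^3·u(16387) ⇒ δ^3 = u(6720)/u(16387).
With u(x) = x: δ^3 = 6720/16387 = 0.41008.
Hence δ = (0.41008)^(1/3) = 0.742945.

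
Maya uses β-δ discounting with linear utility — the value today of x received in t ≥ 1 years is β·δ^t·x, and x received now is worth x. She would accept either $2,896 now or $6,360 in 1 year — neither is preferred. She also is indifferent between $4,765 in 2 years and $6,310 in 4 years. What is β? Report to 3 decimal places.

The second indifference involves only future payoffs, so β cancels: β·δ^2·4765 = β·δ^4·6310, giving δ^2 = 4765/6310 = 0.75515, so δ = 0.86899.
Now use the now-vs-future pair: 2896 = β·δ·6360 gives β = 2896/(0.86899·6360) ≈ 0.524.

β ≈ 0.524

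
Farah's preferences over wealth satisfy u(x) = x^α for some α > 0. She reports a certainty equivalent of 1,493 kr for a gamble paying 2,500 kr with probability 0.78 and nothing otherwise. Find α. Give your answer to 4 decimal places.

α ≈ 0.4820

Since u(0) = 0, the lottery's EU is 0.78·2500^α.
Indifference: 1493^α = 0.78·2500^α, so (1493/2500)^α = 0.78.
Take logs: α = ln 0.78 / ln(1493/2500) ≈ 0.481978.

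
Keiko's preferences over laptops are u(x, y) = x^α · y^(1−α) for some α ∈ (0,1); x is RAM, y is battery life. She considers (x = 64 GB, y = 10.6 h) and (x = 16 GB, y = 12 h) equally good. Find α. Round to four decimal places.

α ≈ 0.0821

Set the two utilities equal: 64^α·10.6^(1−α) = 16^α·12^(1−α).
(64/16)^α = (12/10.6)^(1−α); take logs: α·ln(64/16) = (1−α)·ln(12/10.6), i.e. α·1.3862944 = (1−α)·0.1240526.
Thus α·(1.5103470) = 0.1240526, so α = 0.1240526/1.5103470 ≈ 0.0821.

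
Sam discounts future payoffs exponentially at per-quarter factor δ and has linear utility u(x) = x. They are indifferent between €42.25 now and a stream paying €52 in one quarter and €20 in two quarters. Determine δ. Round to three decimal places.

The stream is worth 52δ + 20δ² today, so 52δ + 20δ² = 42.25.
That is, 20δ² + 52δ − 42.25 = 0, a quadratic in δ.
The positive root is δ = [−52 + √(52² + 4·20·42.25)] / (2·20) = (−52 + 78.000)/40 ≈ 0.650.

δ ≈ 0.650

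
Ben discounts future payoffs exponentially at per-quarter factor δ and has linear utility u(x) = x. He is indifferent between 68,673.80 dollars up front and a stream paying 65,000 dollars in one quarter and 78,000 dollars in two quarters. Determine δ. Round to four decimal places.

Present value of the stream is 65000·δ + 78000·δ². Indifference gives 65000δ + 78000δ² = 68673.80.
Rearranged: 78000δ² + 65000δ − 68673.80 = 0.
By the quadratic formula (taking the positive root), δ = (−65000 + √25651225600.00) / 156000 ≈ 0.6100.

δ ≈ 0.6100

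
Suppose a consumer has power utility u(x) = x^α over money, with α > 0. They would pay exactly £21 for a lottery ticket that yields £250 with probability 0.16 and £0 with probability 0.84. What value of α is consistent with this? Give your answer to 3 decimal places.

EU(lottery) = 0.16·250^α + 0.84·0 = 0.16·250^α.
Indifference: 21^α = 0.16·250^α, so (21/250)^α = 0.16.
Taking logs: α·ln(21/250) = ln(0.16), so α = -1.832581 / -2.476938 ≈ 0.740.

α ≈ 0.740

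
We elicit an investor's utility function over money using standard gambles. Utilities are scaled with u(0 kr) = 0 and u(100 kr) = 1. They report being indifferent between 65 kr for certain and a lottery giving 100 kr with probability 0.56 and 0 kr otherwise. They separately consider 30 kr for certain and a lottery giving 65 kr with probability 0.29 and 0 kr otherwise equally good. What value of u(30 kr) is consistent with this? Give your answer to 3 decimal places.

From the first indifference, u(65 kr) = 0.56·u(100 kr) + 0.44·u(0 kr) = 0.56·1 + 0.44·0 = 0.56.
The second indifference gives u(30 kr) = 0.29·u(65 kr) + 0.71·u(0 kr) = 0.29·0.56 + 0.71·0.00 = 0.1624.

0.162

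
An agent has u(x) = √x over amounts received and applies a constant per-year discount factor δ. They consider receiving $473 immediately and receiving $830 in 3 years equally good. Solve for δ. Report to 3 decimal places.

δ ≈ 0.911

Indifference means u(473) = δ^3 · u(830), so δ^3 = u(473)/u(830).
With u(x) = √x: δ^3 = √473/√830 = √(473/830) = 0.75490.
Hence δ = (0.75490)^(1/3) = 0.91054.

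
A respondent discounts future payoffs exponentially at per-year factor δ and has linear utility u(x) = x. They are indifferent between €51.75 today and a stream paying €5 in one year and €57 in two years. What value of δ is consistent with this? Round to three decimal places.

Present value of the stream is 5·δ + 57·δ². Indifference gives 5δ + 57δ² = 51.75.
That is, 57δ² + 5δ − 51.75 = 0, a quadratic in δ.
The positive root is δ = [−5 + √(5² + 4·57·51.75)] / (2·57) = (−5 + 108.738)/114 ≈ 0.910.

δ ≈ 0.910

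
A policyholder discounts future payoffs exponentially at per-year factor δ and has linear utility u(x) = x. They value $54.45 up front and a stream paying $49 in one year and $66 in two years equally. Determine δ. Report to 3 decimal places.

Present value of the stream is 49·δ + 66·δ². Indifference gives 49δ + 66δ² = 54.45.
So 66δ² + 49δ − 54.45 = 0.
δ = (−49 + √(49² + 4·66·54.45)) / (2·66) = (−49 + √16775.80) / 132 ≈ 0.610.

δ ≈ 0.610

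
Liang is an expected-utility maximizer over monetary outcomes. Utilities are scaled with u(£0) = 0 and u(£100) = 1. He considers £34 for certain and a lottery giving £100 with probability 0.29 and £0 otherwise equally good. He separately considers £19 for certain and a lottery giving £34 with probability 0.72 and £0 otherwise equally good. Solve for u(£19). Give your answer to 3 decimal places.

First, u(£34) = 0.29·u(£100) + 0.71·u(£0) = 0.29.
Chaining: u(£19) = 0.72·0.29 + 0.28·0.00 = 0.2088.

0.209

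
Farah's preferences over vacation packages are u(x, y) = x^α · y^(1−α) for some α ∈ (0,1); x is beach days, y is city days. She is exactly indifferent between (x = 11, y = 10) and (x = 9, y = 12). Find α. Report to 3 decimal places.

Set the two utilities equal: 11^α·10^(1−α) = 9^α·12^(1−α).
Taking logs: α·ln 11 + (1−α)·ln 10 = α·ln 9 + (1−α)·ln 12, i.e. α·0.200671 = (1−α)·0.182322.
Thus α·(0.382993) = 0.182322, so α = 0.182322/0.382993 ≈ 0.476.

α ≈ 0.476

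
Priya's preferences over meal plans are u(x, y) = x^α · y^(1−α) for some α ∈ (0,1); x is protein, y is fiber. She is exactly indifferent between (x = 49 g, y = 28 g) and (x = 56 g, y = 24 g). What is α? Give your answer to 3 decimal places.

The Cobb–Douglas utilities coincide, so 49^α·28^(1−α) = 56^α·24^(1−α).
(49/56)^α = (24/28)^(1−α); take logs: α·ln(49/56) = (1−α)·ln(24/28), i.e. α·-0.133531 = (1−α)·-0.154151.
Thus α·(-0.287682) = -0.154151, so α = -0.154151/-0.287682 ≈ 0.536.

α ≈ 0.536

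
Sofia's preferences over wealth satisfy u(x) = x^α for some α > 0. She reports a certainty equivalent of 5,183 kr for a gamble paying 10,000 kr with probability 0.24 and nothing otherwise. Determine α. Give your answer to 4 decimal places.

α ≈ 2.1715

EU(lottery) = 0.24·10000^α + 0.76·0 = 0.24·10000^α.
Setting u(5183) equal to that: 5183^α = 0.24·10000^α ⇒ (5183/10000)^α = 0.24.
α = ln(0.24) / ln(5183/10000) = -1.4271164/-0.6572011 ≈ 2.1715.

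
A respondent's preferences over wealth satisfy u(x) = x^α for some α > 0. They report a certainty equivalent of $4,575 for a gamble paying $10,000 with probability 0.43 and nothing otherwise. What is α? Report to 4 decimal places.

Since u(0) = 0, the lottery's EU is 0.43·10000^α.
Indifference: 4575^α = 0.43·10000^α, so (4575/10000)^α = 0.43.
Take logs: α = ln 0.43 / ln(4575/10000) ≈ 1.079275.

α ≈ 1.0793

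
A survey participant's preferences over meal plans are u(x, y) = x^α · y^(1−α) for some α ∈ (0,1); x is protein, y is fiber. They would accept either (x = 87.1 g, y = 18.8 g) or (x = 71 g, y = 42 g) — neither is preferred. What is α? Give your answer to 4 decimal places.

α ≈ 0.7973

The Cobb–Douglas utilities coincide, so 87.1^α·18.8^(1−α) = 71^α·42^(1−α).
Rearrange to (87.1/71)^α = (42/18.8)^(1−α) and take logs: α·0.2043770 = (1−α)·0.8038127.
With A = 0.2043770 and B = 0.8038127: α·A = (1−α)·B, so α = B/(A+B) = 0.8038127/1.0081897 ≈ 0.7973.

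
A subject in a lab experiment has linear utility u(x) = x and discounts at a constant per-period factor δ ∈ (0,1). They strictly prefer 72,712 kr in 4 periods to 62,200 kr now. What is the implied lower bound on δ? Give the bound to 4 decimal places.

δ > 0.9617

The preference means 62200 < δ^4·72712.
Dividing by 72712: δ^4 > 0.85543. Both sides are positive, so the 4th root keeps the direction.
δ > (62200/72712)^(1/4) ≈ 0.9617.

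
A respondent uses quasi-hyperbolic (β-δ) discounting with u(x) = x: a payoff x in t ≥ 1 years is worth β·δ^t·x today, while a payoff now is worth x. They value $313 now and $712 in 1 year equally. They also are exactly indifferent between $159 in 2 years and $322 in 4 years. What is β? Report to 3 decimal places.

β ≈ 0.626

Both payoffs in the second observation are in the future, so β drops out: δ^2·159 = δ^4·322 ⇒ δ^2 = 159/322 = 0.49379, so δ = 0.70270.
The first indifference: 313 = β·δ·712, so β = 313/(δ·712) = 313/(0.70270·712) ≈ 0.626.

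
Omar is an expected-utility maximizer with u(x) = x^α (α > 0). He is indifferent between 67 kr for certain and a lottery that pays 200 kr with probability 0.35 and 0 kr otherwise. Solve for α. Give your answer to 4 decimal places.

The lottery's expected utility is 0.35·u(200) + 0.65·u(0) = 0.35·200^α (since u(0) = 0 for α > 0).
Indifference: 67^α = 0.35·200^α, so (67/200)^α = 0.35.
Take logs: α = ln 0.35 / ln(67/200) ≈ 0.959947.

α ≈ 0.9599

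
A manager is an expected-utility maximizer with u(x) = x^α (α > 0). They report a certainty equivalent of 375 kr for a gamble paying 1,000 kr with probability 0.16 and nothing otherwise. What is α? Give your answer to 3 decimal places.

Since u(0) = 0, the lottery's EU is 0.16·1000^α.
Setting u(375) equal to that: 375^α = 0.16·1000^α ⇒ (375/1000)^α = 0.16.
Taking logs: α·ln(375/1000) = ln(0.16), so α = -1.832581 / -0.980829 ≈ 1.868.

α ≈ 1.868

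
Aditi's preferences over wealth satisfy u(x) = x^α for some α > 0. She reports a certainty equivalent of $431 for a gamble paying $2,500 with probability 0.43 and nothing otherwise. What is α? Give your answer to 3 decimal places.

α ≈ 0.480

EU(lottery) = 0.43·2500^α + 0.57·0 = 0.43·2500^α.
Setting u(431) equal to that: 431^α = 0.43·2500^α ⇒ (431/2500)^α = 0.43.
Taking logs: α·ln(431/2500) = ln(0.43), so α = -0.843970 / -1.757938 ≈ 0.480.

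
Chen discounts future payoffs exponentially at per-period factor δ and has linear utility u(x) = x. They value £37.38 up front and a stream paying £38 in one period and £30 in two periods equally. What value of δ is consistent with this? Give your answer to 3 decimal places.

Present value of the stream is 38·δ + 30·δ². Indifference gives 38δ + 30δ² = 37.38.
That is, 30δ² + 38δ − 37.38 = 0, a quadratic in δ.
The positive root is δ = [−38 + √(38² + 4·30·37.38)] / (2·30) = (−38 + 77.004)/60 ≈ 0.650.

δ ≈ 0.650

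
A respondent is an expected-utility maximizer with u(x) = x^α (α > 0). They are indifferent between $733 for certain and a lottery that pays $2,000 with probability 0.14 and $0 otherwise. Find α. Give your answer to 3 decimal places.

Since u(0) = 0, the lottery's EU is 0.14·2000^α.
Indifference: 733^α = 0.14·2000^α, so (733/2000)^α = 0.14.
Taking logs: α·ln(733/2000) = ln(0.14), so α = -1.966113 / -1.003757 ≈ 1.959.

α ≈ 1.959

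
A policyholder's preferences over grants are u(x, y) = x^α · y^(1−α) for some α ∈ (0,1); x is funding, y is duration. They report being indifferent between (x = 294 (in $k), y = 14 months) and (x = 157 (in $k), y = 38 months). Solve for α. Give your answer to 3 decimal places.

α ≈ 0.614

The Cobb–Douglas utilities coincide, so 294^α·14^(1−α) = 157^α·38^(1−α).
(294/157)^α = (38/14)^(1−α); take logs: α·ln(294/157) = (1−α)·ln(38/14), i.e. α·0.627334 = (1−α)·0.998529.
So α/(1−α) = (0.998529)/(0.627334) = 1.591702, and α = 1.591702/2.591702 ≈ 0.614.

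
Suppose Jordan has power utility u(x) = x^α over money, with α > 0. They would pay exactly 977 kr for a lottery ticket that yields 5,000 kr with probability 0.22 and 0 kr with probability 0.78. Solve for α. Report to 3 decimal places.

α ≈ 0.927

The lottery's expected utility is 0.22·u(5000) + 0.78·u(0) = 0.22·5000^α (since u(0) = 0 for α > 0).
Indifference: 977^α = 0.22·5000^α, so (977/5000)^α = 0.22.
Take logs: α = ln 0.22 / ln(977/5000) ≈ 0.92737.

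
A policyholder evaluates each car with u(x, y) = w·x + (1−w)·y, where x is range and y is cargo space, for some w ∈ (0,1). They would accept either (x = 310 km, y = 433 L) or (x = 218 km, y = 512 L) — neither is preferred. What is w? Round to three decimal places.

u(310,433) = u(218,512) means w·310 + (1−w)·433 = w·218 + (1−w)·512.
w·(310−218) = (1−w)·(512−433), i.e. w·92 = (1−w)·79.
So w/(1−w) = 79/92 = 0.8587, giving w = 79/(92+79) = 0.462.

w = 0.462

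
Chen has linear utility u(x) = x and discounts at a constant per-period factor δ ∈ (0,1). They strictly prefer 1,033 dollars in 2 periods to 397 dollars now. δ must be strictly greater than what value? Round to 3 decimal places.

Under u(x) = x this choice says 397 < δ^2·1033.
Dividing by 1033: δ^2 > 0.38432. Both sides are positive, so the square root keeps the direction.
δ > 0.38432^(1/2) = 0.620.

δ > 0.620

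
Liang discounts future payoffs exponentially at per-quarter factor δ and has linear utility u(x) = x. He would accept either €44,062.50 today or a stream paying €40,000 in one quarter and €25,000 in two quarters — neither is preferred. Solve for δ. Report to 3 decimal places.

Present value of the stream is 40000·δ + 25000·δ². Indifference gives 40000δ + 25000δ² = 44062.50.
That is, 25000δ² + 40000δ − 44062.50 = 0, a quadratic in δ.
By the quadratic formula (taking the positive root), δ = (−40000 + √6006250000.00) / 50000 ≈ 0.750.

δ ≈ 0.750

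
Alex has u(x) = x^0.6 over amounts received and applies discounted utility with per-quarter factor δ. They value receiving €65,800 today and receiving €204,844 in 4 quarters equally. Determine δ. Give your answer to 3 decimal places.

Equating discounted utilities: u(65800) = δ^4·u(204844) ⇒ δ^4 = u(65800)/u(204844).
With u(x) = x^0.6: δ^4 = 65800^0.6/204844^0.6 = (65800/204844)^0.6 = 0.50592.
Taking the 4th root: δ = 0.50592^(1/4) ≈ 0.843.

δ ≈ 0.843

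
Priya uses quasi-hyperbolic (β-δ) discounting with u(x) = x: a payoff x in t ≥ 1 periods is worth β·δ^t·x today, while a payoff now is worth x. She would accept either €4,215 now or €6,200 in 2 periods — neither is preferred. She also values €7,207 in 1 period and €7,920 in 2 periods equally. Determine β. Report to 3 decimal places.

From the later pair, β·δ^1·7207 = β·δ^2·7920; dividing through, δ = 7207/7920 = 0.90997.
The first indifference: 4215 = β·δ^2·6200, so β = 4215/(δ^2·6200) = 4215/(0.82805·6200) ≈ 0.821.

β ≈ 0.821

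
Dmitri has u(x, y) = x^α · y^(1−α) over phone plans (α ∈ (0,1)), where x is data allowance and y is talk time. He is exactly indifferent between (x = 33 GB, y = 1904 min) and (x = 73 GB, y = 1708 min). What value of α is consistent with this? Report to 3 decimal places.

α ≈ 0.120

The Cobb–Douglas utilities coincide, so 33^α·1904^(1−α) = 73^α·1708^(1−α).
(33/73)^α = (1708/1904)^(1−α); take logs: α·ln(33/73) = (1−α)·ln(1708/1904), i.e. α·-0.793952 = (1−α)·-0.108634.
Thus α·(-0.902586) = -0.108634, so α = -0.108634/-0.902586 ≈ 0.120.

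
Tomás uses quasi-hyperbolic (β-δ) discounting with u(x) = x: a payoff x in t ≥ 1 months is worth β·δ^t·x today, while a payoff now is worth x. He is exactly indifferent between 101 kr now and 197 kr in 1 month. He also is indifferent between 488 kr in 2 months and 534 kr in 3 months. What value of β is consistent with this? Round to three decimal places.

The second indifference involves only future payoffs, so β cancels: β·δ^2·488 = β·δ^3·534, giving δ = 488/534 = 0.91386.
Substituting δ into 101 = β·δ·197: β = 101/(180.030) ≈ 0.561.

β ≈ 0.561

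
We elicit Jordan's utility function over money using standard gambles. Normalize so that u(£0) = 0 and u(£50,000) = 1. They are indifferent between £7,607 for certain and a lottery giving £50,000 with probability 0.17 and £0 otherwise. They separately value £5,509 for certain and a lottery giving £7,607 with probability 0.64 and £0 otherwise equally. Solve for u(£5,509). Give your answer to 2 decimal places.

From the first indifference, u(£7,607) = 0.17·u(£50,000) + 0.83·u(£0) = 0.17·1 + 0.83·0 = 0.17.
The second indifference gives u(£5,509) = 0.64·u(£7,607) + 0.36·u(£0) = 0.64·0.17 + 0.36·0.00 = 0.1088.

0.11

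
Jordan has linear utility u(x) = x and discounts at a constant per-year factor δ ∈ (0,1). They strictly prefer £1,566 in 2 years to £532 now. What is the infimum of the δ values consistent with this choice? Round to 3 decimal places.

δ > 0.583

Under u(x) = x this choice says 532 < δ^2·1566.
Dividing by 1566: δ^2 > 0.33972. Both sides are positive, so the square root keeps the direction.
δ > 0.33972^(1/2) = 0.583.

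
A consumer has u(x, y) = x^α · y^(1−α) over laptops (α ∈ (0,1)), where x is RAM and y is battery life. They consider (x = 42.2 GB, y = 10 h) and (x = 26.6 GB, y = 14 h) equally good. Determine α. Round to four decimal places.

Set the two utilities equal: 42.2^α·10^(1−α) = 26.6^α·14^(1−α).
Rearrange to (42.2/26.6)^α = (14/10)^(1−α) and take logs: α·0.4615090 = (1−α)·0.3364722.
So α/(1−α) = (0.3364722)/(0.4615090) = 0.7290696, and α = 0.7290696/1.7290696 ≈ 0.4217.

α ≈ 0.4217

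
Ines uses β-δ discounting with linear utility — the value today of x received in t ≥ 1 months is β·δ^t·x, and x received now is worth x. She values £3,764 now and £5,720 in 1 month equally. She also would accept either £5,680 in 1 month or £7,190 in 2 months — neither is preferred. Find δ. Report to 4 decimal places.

δ ≈ 0.7900

From the later pair, β·δ^1·5680 = β·δ^2·7190; dividing through, δ = 5680/7190 = 0.78999.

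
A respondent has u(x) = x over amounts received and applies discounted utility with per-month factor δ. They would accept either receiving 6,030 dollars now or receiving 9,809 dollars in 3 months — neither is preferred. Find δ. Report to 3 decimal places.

δ ≈ 0.850

Equating discounted utilities: u(6030) = δ^3·u(9809) ⇒ δ^3 = u(6030)/u(9809).
With u(x) = x: δ^3 = 6030/9809 = 0.61474.
Taking the cube root: δ = 0.61474^(1/3) ≈ 0.850.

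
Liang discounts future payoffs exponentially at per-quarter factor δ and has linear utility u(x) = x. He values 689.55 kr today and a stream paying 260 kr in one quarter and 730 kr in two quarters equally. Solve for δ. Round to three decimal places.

δ ≈ 0.810

Present value of the stream is 260·δ + 730·δ². Indifference gives 260δ + 730δ² = 689.55.
Rearranged: 730δ² + 260δ − 689.55 = 0.
The positive root is δ = [−260 + √(260² + 4·730·689.55)] / (2·730) = (−260 + 1442.597)/1460 ≈ 0.810.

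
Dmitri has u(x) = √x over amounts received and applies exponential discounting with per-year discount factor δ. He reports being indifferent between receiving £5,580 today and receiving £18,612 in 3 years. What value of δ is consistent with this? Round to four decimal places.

δ ≈ 0.8181

The payoff in 3 years is discounted by δ^3, so u(5580) = δ^3·u(18612) and δ^3 = u(5580)/u(18612).
With u(x) = √x: δ^3 = √5580/√18612 = √(5580/18612) = 0.54755.
Taking the cube root: δ = 0.54755^(1/3) ≈ 0.8181.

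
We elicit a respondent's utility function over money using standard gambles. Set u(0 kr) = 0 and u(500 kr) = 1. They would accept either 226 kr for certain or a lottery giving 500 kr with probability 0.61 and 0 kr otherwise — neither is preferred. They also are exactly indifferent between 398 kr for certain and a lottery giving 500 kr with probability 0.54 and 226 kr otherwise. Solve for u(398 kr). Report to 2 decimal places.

First, u(226 kr) = 0.61·u(500 kr) + 0.39·u(0 kr) = 0.61.
The second indifference gives u(398 kr) = 0.54·u(500 kr) + 0.46·u(226 kr) = 0.54·1.00 + 0.46·0.61 = 0.8206.

0.82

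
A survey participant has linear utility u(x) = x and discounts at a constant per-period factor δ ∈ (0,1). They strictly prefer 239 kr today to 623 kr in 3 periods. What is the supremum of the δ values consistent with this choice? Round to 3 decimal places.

The preference means 239 > δ^3·623.
Hence δ^3 < 239/623 = 0.38363, and x ↦ x^(1/3) is increasing on (0,∞).
δ < (239/623)^(1/3) ≈ 0.727.

δ < 0.727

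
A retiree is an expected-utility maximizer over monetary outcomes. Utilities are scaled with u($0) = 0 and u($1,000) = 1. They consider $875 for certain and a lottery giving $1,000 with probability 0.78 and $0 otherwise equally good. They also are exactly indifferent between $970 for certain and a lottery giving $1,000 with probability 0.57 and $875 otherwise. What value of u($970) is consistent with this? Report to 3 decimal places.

0.905

The first gamble pins u($875): it must equal 0.78·1 + 0.22·0 = 0.78.
Then u($970) = 0.57·u($1,000) + 0.43·u($875) = 0.57·1.00 + 0.43·0.78 = 0.9054.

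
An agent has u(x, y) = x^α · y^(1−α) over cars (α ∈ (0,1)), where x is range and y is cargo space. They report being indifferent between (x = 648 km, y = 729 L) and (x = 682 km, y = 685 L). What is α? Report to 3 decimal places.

Indifference: 648^α · 729^(1−α) = 682^α · 685^(1−α).
Taking logs: α·ln 648 + (1−α)·ln 729 = α·ln 682 + (1−α)·ln 685, i.e. α·-0.051139 = (1−α)·-0.062255.
So α/(1−α) = (-0.062255)/(-0.051139) = 1.217368, and α = 1.217368/2.217368 ≈ 0.549.

α ≈ 0.549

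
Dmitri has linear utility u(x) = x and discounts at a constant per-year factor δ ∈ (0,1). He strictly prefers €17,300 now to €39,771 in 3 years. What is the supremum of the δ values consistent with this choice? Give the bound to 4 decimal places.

δ < 0.7577

Comparing present values: 17300 > δ^3·39771.
Dividing by 39771: δ^3 < 0.43499. Both sides are positive, so the cube root keeps the direction.
δ < 0.43499^(1/3) = 0.7577.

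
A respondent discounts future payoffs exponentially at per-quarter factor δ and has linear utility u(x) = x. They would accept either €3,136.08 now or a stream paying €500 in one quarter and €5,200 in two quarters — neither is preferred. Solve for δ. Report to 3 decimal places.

δ ≈ 0.730

The stream is worth 500δ + 5200δ² today, so 500δ + 5200δ² = 3136.08.
That is, 5200δ² + 500δ − 3136.08 = 0, a quadratic in δ.
By the quadratic formula (taking the positive root), δ = (−500 + √65480464.00) / 10400 ≈ 0.730.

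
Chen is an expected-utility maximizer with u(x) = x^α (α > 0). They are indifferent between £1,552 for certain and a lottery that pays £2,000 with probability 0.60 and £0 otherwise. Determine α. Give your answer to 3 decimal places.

α ≈ 2.014

The lottery's expected utility is 0.60·u(2000) + 0.40·u(0) = 0.60·2000^α (since u(0) = 0 for α > 0).
Indifference: 1552^α = 0.60·2000^α, so (1552/2000)^α = 0.60.
Take logs: α = ln 0.60 / ln(1552/2000) ≈ 2.01427.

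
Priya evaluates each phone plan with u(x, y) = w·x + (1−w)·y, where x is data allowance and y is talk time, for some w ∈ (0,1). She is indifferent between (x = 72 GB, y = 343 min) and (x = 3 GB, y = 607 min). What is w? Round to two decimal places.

w = 0.79

Indifference: w·72 + (1−w)·343 = w·3 + (1−w)·607.
Collecting terms: w·69 = (1−w)·264.
Hence w = 264/(69+264) = 264/333 = 0.79.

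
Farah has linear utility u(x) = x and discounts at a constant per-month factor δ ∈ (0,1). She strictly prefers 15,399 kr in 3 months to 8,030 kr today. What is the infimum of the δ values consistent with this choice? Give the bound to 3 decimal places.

δ > 0.805

The preference means 8030 < δ^3·15399.
Hence δ^3 > 8030/15399 = 0.52146, and x ↦ x^(1/3) is increasing on (0,∞).
δ > 0.52146^(1/3) = 0.805.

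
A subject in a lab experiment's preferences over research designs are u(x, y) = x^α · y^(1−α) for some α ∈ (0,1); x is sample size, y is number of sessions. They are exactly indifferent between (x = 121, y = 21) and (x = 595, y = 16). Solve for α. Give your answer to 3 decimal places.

α ≈ 0.146

Indifference: 121^α · 21^(1−α) = 595^α · 16^(1−α).
Taking logs: α·ln 121 + (1−α)·ln 21 = α·ln 595 + (1−α)·ln 16, i.e. α·-1.592771 = (1−α)·-0.271934.
Thus α·(-1.864705) = -0.271934, so α = -0.271934/-1.864705 ≈ 0.146.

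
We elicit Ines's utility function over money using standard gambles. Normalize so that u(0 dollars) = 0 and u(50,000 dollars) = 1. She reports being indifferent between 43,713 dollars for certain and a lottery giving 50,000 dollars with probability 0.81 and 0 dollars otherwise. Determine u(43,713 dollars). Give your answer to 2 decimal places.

u(43,713 dollars) equals the lottery's expected utility: 0.81·1 + 0.19·0 = 0.81.

0.81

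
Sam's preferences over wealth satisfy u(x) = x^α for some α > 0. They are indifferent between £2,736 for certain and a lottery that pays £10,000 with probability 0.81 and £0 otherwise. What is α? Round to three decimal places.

α ≈ 0.163

The lottery's expected utility is 0.81·u(10000) + 0.19·u(0) = 0.81·10000^α (since u(0) = 0 for α > 0).
Indifference: 2736^α = 0.81·10000^α, so (2736/10000)^α = 0.81.
Take logs: α = ln 0.81 / ln(2736/10000) ≈ 0.16258.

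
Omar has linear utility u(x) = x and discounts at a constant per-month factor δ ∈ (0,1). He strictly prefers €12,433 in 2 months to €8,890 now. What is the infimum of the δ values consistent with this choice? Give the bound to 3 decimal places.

Under u(x) = x this choice says 8890 < δ^2·12433.
So δ^2 > 8890/12433 = 0.71503; taking the square root of both positive sides preserves the inequality.
δ > 0.71503^(1/2) = 0.846.

δ > 0.846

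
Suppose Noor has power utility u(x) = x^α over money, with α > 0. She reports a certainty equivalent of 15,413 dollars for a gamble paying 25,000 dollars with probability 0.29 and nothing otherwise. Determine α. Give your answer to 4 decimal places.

α ≈ 2.5594

Since u(0) = 0, the lottery's EU is 0.29·25000^α.
Setting u(15413) equal to that: 15413^α = 0.29·25000^α ⇒ (15413/25000)^α = 0.29.
Taking logs: α·ln(15413/25000) = ln(0.29), so α = -1.2378744 / -0.4836645 ≈ 2.5594.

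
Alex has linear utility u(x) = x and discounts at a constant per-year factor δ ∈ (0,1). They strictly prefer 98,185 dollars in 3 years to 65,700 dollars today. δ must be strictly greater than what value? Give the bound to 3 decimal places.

The preference means 65700 < δ^3·98185.
So δ^3 > 65700/98185 = 0.66914; taking the cube root of both positive sides preserves the inequality.
δ > (65700/98185)^(1/3) ≈ 0.875.

δ > 0.875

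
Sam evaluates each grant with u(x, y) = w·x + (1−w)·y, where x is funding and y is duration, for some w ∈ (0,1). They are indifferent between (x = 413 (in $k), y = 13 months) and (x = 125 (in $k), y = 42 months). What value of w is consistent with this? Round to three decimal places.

Equating utilities: w·413 + (1−w)·13 = w·125 + (1−w)·42.
Rearranging, 288·w − 29·(1−w) = 0.
Hence w = 29/(288+29) = 29/317 = 0.091.

w = 0.091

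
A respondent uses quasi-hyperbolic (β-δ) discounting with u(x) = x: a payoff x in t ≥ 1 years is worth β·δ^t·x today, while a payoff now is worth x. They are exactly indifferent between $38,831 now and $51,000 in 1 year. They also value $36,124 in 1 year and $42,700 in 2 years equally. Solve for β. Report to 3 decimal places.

Both payoffs in the second observation are in the future, so β drops out: δ^1·36124 = δ^2·42700 ⇒ δ = 36124/42700 = 0.84600.
The first indifference: 38831 = β·δ·51000, so β = 38831/(δ·51000) = 38831/(0.84600·51000) ≈ 0.900.

β ≈ 0.900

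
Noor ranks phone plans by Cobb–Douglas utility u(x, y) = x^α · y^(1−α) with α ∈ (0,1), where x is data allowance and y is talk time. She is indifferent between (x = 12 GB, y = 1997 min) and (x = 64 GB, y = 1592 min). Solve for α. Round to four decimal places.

α ≈ 0.1193

Set the two utilities equal: 12^α·1997^(1−α) = 64^α·1592^(1−α).
Taking logs: α·ln 12 + (1−α)·ln 1997 = α·ln 64 + (1−α)·ln 1592, i.e. α·-1.6739764 = (1−α)·-0.2266550.
Thus α·(-1.9006314) = -0.2266550, so α = -0.2266550/-1.9006314 ≈ 0.1193.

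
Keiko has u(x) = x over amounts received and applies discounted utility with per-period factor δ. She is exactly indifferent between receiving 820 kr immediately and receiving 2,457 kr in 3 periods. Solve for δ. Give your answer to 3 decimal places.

δ ≈ 0.694

Equating discounted utilities: u(820) = δ^3·u(2457) ⇒ δ^3 = u(820)/u(2457).
With u(x) = x: δ^3 = 820/2457 = 0.33374.
So δ = 0.33374^(1/3) ≈ 0.694.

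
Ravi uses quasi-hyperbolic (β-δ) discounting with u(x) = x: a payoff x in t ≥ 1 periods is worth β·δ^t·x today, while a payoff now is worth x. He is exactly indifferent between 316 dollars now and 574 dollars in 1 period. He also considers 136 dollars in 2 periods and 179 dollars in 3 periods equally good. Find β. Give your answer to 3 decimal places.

β ≈ 0.725

Both payoffs in the second observation are in the future, so β drops out: δ^2·136 = δ^3·179 ⇒ δ = 136/179 = 0.75978.
Substituting δ into 316 = β·δ·574: β = 316/(436.112) ≈ 0.725.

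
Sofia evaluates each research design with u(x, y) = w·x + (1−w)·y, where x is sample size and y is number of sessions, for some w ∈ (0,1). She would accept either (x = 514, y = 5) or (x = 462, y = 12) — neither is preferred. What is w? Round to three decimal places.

u(514,5) = u(462,12) means w·514 + (1−w)·5 = w·462 + (1−w)·12.
w·(514−462) = (1−w)·(12−5), i.e. w·52 = (1−w)·7.
The marginal rate of substitution is 7/52, so w = 7/(52+7) = 0.119.

w = 0.119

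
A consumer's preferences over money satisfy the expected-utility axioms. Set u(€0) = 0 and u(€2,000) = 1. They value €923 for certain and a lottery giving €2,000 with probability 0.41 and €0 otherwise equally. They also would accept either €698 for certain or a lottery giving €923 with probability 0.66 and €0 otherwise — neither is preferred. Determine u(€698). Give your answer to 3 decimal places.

0.271

The first gamble pins u(€923): it must equal 0.41·1 + 0.59·0 = 0.41.
The second indifference gives u(€698) = 0.66·u(€923) + 0.34·u(€0) = 0.66·0.41 + 0.34·0.00 = 0.2706.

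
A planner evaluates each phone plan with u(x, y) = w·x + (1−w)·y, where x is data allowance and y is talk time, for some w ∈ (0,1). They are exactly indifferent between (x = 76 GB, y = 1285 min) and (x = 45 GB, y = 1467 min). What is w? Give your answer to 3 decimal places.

Equating utilities: w·76 + (1−w)·1285 = w·45 + (1−w)·1467.
Collecting terms: w·31 = (1−w)·182.
So w/(1−w) = 182/31 = 5.8710, giving w = 182/(31+182) = 0.854.

w = 0.854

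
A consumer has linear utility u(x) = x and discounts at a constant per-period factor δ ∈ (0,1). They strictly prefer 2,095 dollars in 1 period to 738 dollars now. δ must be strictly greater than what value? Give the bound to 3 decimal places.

δ > 0.352

Comparing present values: 738 < δ·2095.
Dividing through by 2095 gives δ > 0.35227.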